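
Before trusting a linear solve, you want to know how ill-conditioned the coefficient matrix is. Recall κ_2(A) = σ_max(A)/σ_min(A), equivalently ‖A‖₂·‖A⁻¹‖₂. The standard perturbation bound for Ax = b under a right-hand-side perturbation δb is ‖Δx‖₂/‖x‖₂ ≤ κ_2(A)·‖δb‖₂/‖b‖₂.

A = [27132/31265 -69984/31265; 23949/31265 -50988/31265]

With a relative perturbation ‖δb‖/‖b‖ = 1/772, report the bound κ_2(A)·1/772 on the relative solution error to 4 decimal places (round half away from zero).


M = AᵀA = [52388001/39100009 -124796700/39100009; -124796700/39100009 299901456/39100009]. tr(M)=2084553/231361, det(M)=20736/231361
solving λ² − 2084553/231361·λ + 20736/231361 = 0 gives λ = 9, 2304/231361
κ_2(A) = √(λ_max/λ_min) = √(9 / (2304/231361)) = 30.0625
perturbation bound = 30.0625·1/772 = 0.0389

0.0389


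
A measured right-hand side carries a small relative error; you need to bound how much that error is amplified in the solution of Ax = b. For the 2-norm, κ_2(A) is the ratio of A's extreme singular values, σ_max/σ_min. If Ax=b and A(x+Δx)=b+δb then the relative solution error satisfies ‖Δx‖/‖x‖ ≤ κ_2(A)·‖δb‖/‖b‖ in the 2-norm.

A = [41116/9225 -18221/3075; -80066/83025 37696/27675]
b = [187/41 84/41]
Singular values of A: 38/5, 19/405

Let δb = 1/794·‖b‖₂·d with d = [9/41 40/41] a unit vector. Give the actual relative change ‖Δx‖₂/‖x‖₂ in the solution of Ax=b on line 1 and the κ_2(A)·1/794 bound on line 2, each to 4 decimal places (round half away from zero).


σ_max = 38/5, σ_min = 19/405
κ_2(A) = (38/5) / (19/405) = 162.0000
κ_2(A)·‖δb‖/‖b‖ = 0.2040
solve Ax = b  →  x = [51.4737 37.9474]
‖b‖₂ = 5.0000 and ‖x‖₂ = 63.9495
with δb = [0.0014 0.0061], A·Δx = δb → ‖Δx‖ = 0.1342
realised ‖Δx‖/‖x‖ = 0.0021
tightness: 0.0021 against a bound of 0.2040 (unrounded ratio ≈ 0.0103)

0.0021
0.2040


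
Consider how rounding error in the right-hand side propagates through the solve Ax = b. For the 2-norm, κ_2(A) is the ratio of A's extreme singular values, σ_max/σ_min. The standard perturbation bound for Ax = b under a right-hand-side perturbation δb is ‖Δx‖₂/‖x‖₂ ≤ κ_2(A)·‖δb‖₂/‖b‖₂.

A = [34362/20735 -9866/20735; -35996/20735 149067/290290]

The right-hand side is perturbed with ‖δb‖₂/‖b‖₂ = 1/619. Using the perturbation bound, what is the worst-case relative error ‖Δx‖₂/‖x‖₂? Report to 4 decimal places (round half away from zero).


0.4043

AᵀA = [588932/102245 -1202382/715715; -1202382/715715 9821453/20040020]; tr = 25050425/4008004, det = 625/1002001
solving λ² − 25050425/4008004·λ + 625/1002001 = 0 gives λ = 25/4, 100/1002001
κ = σ_max/σ_min = (5/2)/(10/1001) = 250.2500
bound on ‖Δx‖/‖x‖: κ·ε = 250.2500·1/619 = 0.4043


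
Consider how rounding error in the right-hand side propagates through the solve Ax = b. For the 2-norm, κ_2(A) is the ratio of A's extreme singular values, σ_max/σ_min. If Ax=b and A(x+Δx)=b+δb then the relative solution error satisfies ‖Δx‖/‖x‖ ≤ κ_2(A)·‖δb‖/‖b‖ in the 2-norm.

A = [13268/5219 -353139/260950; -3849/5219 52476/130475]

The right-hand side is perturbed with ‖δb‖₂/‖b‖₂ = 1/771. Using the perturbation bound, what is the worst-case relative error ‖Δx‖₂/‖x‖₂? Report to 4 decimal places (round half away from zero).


M = AᵀA = [190854625/27237961 -101788170/27237961; -101788170/27237961 217155321/108951844]. tr(M)=3392989/376996, det(M)=225/376996
λ_max, λ_min = (3392989/376996 ± √11512035057721/142125984016)/2 = 9, 25/376996
so κ_2 = √(9 / (25/376996)) = 368.4000
perturbation bound = 368.4000·1/771 = 0.4778

0.4778


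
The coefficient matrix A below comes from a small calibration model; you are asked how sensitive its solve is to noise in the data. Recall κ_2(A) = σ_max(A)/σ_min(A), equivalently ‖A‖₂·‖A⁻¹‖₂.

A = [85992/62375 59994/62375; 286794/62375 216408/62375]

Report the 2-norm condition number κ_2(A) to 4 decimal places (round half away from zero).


99.8000

AᵀA = [143432676/6225025 107557632/6225025; 107557632/6225025 80690724/6225025]; tr = 8964936/249001, det = 32400/249001
λ_max, λ_min = (8964936/249001 ± √80337806954496/62001498001)/2 = 36, 900/249001
so κ_2 = √(36 / (900/249001)) = 99.8000


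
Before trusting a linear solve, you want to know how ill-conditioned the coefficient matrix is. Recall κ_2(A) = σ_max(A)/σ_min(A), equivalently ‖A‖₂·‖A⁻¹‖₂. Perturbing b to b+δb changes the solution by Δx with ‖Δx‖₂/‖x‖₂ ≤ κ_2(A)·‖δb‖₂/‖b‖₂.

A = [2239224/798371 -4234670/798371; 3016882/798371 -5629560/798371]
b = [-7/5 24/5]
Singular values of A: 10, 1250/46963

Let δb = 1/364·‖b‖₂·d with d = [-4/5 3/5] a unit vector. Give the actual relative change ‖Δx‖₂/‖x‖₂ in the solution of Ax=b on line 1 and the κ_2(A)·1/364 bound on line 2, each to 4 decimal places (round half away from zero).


0.0034
1.0322

σ_max = 10, σ_min = 1250/46963
condition number: 10 ÷ (1250/46963) = 375.7040
perturbation bound = 375.7040·1/364 = 1.0322
solve Ax = b  →  x = [132.7426 70.4560]
‖b‖₂ = 5.0000 and ‖x‖₂ = 150.2819
with δb = [-0.0110 0.0082], A·Δx = δb → ‖Δx‖ = 0.5161
relative error = 0.0034
so the bound overstates the realised error by a factor of ≈ 300.5638 (computed from the unrounded values)


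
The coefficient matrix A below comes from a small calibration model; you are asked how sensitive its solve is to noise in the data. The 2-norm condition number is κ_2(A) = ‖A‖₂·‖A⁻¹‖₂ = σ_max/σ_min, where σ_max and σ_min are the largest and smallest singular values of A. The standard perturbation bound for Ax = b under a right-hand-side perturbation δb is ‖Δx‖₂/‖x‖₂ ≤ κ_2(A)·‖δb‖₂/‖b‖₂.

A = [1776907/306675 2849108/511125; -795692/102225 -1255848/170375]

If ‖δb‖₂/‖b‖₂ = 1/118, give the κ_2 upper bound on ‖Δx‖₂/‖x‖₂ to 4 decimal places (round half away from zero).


2.2405

AᵀA = [354221212657/3761982225 562240552412/6269970375; 562240552412/6269970375 892472167504/10449950625]; tr = 20080594321/111830625, det = 1289671744/2795765625
λ_max, λ_min = (20080594321/111830625 ± √403207192317029233441/12506088687890625)/2 = 4489/25, 287296/111830625
κ = σ_max/σ_min = (67/5)/(536/10575) = 264.3750
κ_2(A)·‖δb‖/‖b‖ = 2.2405


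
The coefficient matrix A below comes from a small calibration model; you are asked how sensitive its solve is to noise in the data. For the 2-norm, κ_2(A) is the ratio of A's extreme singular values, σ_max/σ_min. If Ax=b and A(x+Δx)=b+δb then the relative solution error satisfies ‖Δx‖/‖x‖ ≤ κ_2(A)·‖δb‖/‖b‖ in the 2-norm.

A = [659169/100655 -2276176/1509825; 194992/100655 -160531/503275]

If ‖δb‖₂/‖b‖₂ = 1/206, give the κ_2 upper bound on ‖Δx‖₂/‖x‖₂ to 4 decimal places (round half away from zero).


AᵀA = [18901026025/405257161 -4251443840/405257161; -4251443840/405257161 8660654401/3647314449]; tr = 106347346/2169729, det = 1500625/2169729
eigenvalues of AᵀA: λ = (tr ± √(tr²−4·det))/2 = 49, 30625/2169729
κ_2(A) = √(λ_max/λ_min) = √(49 / (30625/2169729)) = 58.9200
perturbation bound = 58.9200·1/206 = 0.2860

0.2860


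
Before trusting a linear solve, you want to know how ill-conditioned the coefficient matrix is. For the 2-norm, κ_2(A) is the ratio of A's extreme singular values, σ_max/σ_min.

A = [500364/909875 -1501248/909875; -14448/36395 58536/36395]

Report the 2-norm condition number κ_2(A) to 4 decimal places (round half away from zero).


25.1000

form AᵀA = [452829456/984390625 -1521700992/984390625; -1521700992/984390625 5226260544/984390625] with trace 9086544/1575025 and determinant 82944/1575025
eigenvalues of AᵀA: λ = (tr ± √(tr²−4·det))/2 = 144/25, 576/63001
κ = σ_max/σ_min = (12/5)/(24/251) = 25.1000


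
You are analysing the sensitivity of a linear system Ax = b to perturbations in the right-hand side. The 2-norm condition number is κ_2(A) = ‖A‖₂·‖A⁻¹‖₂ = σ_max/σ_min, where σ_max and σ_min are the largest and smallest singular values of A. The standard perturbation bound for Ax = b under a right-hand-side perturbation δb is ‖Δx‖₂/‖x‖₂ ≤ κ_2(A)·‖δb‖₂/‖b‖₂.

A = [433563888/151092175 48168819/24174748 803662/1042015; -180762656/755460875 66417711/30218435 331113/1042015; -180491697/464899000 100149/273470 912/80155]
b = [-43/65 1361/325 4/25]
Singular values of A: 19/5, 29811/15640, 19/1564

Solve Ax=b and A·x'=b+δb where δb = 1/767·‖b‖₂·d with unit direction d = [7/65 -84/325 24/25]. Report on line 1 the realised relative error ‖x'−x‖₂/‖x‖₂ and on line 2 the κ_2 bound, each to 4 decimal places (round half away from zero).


largest singular value 19/5, smallest 19/1564
condition number: (19/5) ÷ (19/1564) = 312.8000
κ_2(A)·‖δb‖/‖b‖ = 0.4078
solve Ax = b  →  x = [11.1190 14.7179 -80.2503]
2-norm of b is 4.2426; of x, 82.3430
Δx = A⁻¹·δb where δb = 1/767·4.2426·d; ‖Δx‖ = 0.4553
relative error = 0.0055
tightness: 0.0055 against a bound of 0.4078 (unrounded ratio ≈ 0.0136)

0.0055
0.4078


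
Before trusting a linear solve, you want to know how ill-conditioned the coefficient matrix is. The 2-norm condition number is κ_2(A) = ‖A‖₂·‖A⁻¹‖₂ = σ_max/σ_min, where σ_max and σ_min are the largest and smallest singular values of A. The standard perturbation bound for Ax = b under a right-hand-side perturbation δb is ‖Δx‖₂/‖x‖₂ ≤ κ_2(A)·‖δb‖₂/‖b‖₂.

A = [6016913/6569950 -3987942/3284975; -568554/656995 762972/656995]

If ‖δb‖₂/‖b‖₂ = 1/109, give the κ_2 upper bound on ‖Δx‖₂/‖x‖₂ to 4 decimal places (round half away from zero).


3.1177

form AᵀA = [81484669609/51324902500 -27160903203/12831225625; -27160903203/12831225625 36215027604/12831225625] with trace 9053791201/2052996100 and determinant 86436/513249025
λ_max, λ_min = (9053791201/2052996100 ± √81968295866970628801/4214792986615210000)/2 = 441/100, 784/20529961
so κ_2 = √((441/100) / (784/20529961)) = 339.8250
bound on ‖Δx‖/‖x‖: κ·ε = 339.8250·1/109 = 3.1177


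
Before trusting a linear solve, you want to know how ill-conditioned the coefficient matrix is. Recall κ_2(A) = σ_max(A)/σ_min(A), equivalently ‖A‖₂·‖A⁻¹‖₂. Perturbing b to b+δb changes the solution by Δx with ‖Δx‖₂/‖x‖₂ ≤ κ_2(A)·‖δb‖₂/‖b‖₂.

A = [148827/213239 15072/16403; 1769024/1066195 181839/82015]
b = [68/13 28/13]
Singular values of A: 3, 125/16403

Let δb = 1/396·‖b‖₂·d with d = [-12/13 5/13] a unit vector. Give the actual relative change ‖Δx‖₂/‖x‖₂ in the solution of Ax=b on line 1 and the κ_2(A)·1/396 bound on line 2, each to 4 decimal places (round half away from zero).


largest singular value 3, smallest 125/16403
condition number: 3 ÷ (125/16403) = 393.6720
perturbation bound = 393.6720·1/396 = 0.9941
solve Ax = b  →  x = [420.7168 -313.8709]
‖b‖₂ = 5.6569 and ‖x‖₂ = 524.8977
re-solving with b+δb shifts x by Δx of norm 1.8745
relative error = 0.0036
so the bound overstates the realised error by a factor of ≈ 278.3690 (computed from the unrounded values)

0.0036
0.9941


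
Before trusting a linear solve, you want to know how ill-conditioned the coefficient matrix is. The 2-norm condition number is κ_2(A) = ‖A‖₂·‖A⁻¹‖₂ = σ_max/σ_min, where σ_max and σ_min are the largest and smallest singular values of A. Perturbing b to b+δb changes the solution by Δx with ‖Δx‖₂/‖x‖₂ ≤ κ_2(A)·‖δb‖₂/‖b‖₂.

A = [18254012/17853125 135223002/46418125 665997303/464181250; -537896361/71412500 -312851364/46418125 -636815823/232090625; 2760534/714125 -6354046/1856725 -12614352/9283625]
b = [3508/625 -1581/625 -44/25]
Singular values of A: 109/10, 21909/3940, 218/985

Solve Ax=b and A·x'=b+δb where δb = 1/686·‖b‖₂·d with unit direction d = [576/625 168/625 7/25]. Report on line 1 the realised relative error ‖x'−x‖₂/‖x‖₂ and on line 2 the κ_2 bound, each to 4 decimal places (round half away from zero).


σ_max = 109/10, σ_min = 218/985
κ_2(A) = (109/10) / (218/985) = 49.2500
worst-case relative error ≤ 49.2500 × 1/686 = 0.0718
solve Ax = b  →  x = [-0.1376 -6.3626 16.9284]
‖b‖₂ = 6.4031 and ‖x‖₂ = 18.0852
re-solving with b+δb shifts x by Δx of norm 0.0422
realised ‖Δx‖/‖x‖ = 0.0023
realised/bound (from unrounded values) ≈ 0.0325

0.0023
0.0718


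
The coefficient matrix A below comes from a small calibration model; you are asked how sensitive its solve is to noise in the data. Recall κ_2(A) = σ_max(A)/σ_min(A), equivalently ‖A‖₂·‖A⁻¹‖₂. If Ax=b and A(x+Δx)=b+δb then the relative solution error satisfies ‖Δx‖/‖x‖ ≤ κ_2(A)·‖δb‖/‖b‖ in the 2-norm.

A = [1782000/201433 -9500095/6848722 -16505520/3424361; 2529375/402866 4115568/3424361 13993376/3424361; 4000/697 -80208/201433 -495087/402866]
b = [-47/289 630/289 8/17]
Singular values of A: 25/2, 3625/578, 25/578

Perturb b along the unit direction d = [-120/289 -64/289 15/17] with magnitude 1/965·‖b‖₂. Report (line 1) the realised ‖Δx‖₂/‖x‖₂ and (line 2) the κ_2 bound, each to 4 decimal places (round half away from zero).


largest singular value 25/2, smallest 25/578
κ = σ_max/σ_min = (25/2)/(25/578) = 289.0000
worst-case relative error ≤ 289.0000 × 1/965 = 0.2995
solve Ax = b  →  x = [0.1481 0.0822 0.2818]
2-norm of b is 2.2361; of x, 0.3288
Δx = A⁻¹·δb where δb = 1/965·2.2361·d; ‖Δx‖ = 0.0536
dividing the unrounded norms, ‖Δx‖/‖x‖ = 0.1629
tightness: 0.1629 against a bound of 0.2995 (unrounded ratio ≈ 0.5441)

0.1629
0.2995


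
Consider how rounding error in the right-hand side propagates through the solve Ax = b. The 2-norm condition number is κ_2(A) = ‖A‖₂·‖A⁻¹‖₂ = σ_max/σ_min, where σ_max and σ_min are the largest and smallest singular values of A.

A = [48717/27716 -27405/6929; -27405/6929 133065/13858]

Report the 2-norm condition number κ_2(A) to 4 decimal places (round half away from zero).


102.5000

AᵀA = [85147281/4545424 -51055515/1136356; -51055515/1136356 122546925/1136356]; tr = 3404349/26896, det = 164025/107584
solving λ² − 3404349/26896·λ + 164025/107584 = 0 gives λ = 2025/16, 81/6724
κ = σ_max/σ_min = (45/4)/(9/82) = 102.5000


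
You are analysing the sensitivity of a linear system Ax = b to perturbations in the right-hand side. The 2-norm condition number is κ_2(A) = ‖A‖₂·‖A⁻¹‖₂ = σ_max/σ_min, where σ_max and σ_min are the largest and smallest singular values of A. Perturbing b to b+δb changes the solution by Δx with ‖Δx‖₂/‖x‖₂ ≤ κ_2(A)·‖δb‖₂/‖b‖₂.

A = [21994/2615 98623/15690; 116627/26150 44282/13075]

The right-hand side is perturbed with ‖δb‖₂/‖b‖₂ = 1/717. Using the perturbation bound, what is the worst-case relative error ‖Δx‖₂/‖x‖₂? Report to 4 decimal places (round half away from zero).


0.4377

M = AᵀA = [61975460729/683822500 34860643496/512866875; 34860643496/512866875 313754642089/6154402500]. tr(M)=17430675773/123088050, det(M)=200533921/984704400
char-poly roots: 14161/100 and 14161/9847044
κ = σ_max/σ_min = (119/10)/(119/3138) = 313.8000
worst-case relative error ≤ 313.8000 × 1/717 = 0.4377


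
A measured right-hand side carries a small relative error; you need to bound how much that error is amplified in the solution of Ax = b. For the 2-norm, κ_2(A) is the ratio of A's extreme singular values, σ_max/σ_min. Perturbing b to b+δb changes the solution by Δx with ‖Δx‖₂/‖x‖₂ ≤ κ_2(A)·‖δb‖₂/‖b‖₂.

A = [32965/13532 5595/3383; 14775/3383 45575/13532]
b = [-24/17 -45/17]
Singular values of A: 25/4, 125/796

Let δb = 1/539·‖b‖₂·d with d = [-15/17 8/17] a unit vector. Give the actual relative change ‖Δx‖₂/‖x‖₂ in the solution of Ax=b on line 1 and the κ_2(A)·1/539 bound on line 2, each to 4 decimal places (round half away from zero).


largest singular value 25/4, smallest 125/796
κ = σ_max/σ_min = (25/4)/(125/796) = 39.8000
bound on ‖Δx‖/‖x‖: κ·ε = 39.8000·1/539 = 0.0738
solve Ax = b  →  x = [-0.3840 -0.2880]
2-norm of b is 3.0000; of x, 0.4800
Δx = A⁻¹·δb where δb = 1/539·3.0000·d; ‖Δx‖ = 0.0354
relative error = 0.0738
tightness: 0.0738 against a bound of 0.0738; the bound is attained (ratio 1)

0.0738
0.0738


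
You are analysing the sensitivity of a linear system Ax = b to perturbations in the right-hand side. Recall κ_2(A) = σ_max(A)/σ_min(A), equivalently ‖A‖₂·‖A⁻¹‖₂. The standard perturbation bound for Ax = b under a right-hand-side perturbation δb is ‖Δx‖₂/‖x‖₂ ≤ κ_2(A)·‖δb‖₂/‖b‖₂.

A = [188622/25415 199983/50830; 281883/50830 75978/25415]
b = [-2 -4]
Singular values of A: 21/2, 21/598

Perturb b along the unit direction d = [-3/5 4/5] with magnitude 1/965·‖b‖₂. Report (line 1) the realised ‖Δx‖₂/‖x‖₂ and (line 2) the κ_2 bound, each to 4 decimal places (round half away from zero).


σ_max = 21/2, σ_min = 21/598
condition number: (21/2) ÷ (21/598) = 299.0000
κ_2(A)·‖δb‖/‖b‖ = 0.3098
solve Ax = b  →  x = [26.4650 -50.4314]
‖b‖ = 4.4721, ‖x‖ = 56.9537
re-solving with b+δb shifts x by Δx of norm 0.1320
realised ‖Δx‖/‖x‖ = 0.0023
realised/bound (from unrounded values) ≈ 0.0075

0.0023
0.3098


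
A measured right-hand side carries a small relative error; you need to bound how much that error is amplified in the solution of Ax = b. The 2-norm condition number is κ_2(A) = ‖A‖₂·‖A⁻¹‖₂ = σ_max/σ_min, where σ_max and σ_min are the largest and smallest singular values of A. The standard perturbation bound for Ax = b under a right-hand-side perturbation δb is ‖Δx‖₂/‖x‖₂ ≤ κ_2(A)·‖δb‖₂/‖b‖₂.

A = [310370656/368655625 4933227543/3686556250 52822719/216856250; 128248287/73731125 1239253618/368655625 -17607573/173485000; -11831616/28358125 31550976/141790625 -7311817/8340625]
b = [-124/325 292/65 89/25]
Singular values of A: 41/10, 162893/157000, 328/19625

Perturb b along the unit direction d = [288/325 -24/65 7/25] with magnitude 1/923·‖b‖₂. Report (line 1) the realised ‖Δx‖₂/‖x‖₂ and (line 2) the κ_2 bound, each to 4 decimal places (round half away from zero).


from the listed singular values, σ₁ = 41/10, σ_n = 328/19625
κ_2(A) = (41/10) / (328/19625) = 245.3125
bound on ‖Δx‖/‖x‖: κ·ε = 245.3125·1/923 = 0.2658
solve Ax = b  →  x = [45.4406 -23.1293 -31.5581]
‖b‖ = 5.7446, ‖x‖ = 59.9643
with δb = [0.0055 -0.0023 0.0017], A·Δx = δb → ‖Δx‖ = 0.3724
realised ‖Δx‖/‖x‖ = 0.0062
tightness: 0.0062 against a bound of 0.2658 (unrounded ratio ≈ 0.0234)

0.0062
0.2658


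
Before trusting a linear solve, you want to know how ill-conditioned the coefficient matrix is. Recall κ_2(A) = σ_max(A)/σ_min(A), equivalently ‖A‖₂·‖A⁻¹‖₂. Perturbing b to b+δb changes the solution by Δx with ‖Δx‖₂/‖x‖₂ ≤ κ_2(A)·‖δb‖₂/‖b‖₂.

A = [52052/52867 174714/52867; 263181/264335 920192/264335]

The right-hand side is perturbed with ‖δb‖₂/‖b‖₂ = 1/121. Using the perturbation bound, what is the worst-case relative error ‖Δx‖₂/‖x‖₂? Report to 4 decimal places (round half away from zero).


M = AᵀA = [162900721/83083225 558302472/83083225; 558302472/83083225 1914242404/83083225]. tr(M)=83085725/3323329, det(M)=62500/3323329
eigenvalues of AᵀA: λ = (tr ± √(tr²−4·det))/2 = 25, 2500/3323329
κ = σ_max/σ_min = 5/(50/1823) = 182.3000
bound on ‖Δx‖/‖x‖: κ·ε = 182.3000·1/121 = 1.5066

1.5066


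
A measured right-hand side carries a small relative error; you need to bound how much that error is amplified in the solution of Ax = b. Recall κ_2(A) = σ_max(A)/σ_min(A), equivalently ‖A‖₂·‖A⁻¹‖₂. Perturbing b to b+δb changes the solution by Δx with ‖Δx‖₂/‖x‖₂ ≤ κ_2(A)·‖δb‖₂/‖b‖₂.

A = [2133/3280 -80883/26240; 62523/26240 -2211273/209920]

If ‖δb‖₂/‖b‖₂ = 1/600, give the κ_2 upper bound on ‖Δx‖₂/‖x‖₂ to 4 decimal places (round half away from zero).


0.4267

M = AᵀA = [168012225/27541504 -5971876875/220332032; -5971876875/220332032 212336804025/1762656256]. tr(M)=132712425/1048576, det(M)=4100625/16777216
eigenvalues of AᵀA: λ = (tr ± √(tr²−4·det))/2 = 2025/16, 2025/1048576
so κ_2 = √((2025/16) / (2025/1048576)) = 256.0000
κ_2(A)·‖δb‖/‖b‖ = 0.4267


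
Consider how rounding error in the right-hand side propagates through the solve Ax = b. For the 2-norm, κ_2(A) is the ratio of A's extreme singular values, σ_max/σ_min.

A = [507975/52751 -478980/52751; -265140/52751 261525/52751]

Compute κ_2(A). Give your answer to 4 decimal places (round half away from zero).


M = AᵀA = [1136117025/9628609 -1081836000/9628609; -1081836000/9628609 1030509225/9628609]. tr(M)=2576250/11449, det(M)=50625/11449
char-poly roots: 225 and 225/11449
σ_max=√225=15, σ_min=√(225/11449)=(15/107) → κ = 107.0000

107.0000


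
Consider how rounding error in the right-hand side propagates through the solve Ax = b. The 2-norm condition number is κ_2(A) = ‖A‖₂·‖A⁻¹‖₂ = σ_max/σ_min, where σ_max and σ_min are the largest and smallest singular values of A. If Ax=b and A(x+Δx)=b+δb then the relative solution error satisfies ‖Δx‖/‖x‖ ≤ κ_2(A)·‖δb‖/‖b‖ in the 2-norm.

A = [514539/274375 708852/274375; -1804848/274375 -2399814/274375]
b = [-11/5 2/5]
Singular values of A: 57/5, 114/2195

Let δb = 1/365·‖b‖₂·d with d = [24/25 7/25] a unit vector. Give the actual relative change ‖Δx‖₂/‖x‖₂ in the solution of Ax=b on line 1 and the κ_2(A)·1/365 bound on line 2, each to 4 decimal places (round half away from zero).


0.0031
0.6014

largest singular value 57/5, smallest 114/2195
κ_2(A) = (57/5) / (114/2195) = 219.5000
worst-case relative error ≤ 219.5000 × 1/365 = 0.6014
solve Ax = b  →  x = [30.7544 -23.1754]
2-norm of b is 2.2361; of x, 38.5089
Δx = A⁻¹·δb where δb = 1/365·2.2361·d; ‖Δx‖ = 0.1180
realised ‖Δx‖/‖x‖ = 0.0031
realised/bound (from unrounded values) ≈ 0.0051


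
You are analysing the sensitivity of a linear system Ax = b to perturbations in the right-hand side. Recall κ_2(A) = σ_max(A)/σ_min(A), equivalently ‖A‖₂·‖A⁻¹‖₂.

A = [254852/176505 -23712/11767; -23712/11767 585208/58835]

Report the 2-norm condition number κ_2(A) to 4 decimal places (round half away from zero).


AᵀA = [113895184/18533025 -9453184/411845; -9453184/411845 212090944/2059225]; tr = 240656/2205, det = 29246464/275625
char-poly roots: 2704/25 and 10816/11025
so κ_2 = √((2704/25) / (10816/11025)) = 10.5000

10.5000


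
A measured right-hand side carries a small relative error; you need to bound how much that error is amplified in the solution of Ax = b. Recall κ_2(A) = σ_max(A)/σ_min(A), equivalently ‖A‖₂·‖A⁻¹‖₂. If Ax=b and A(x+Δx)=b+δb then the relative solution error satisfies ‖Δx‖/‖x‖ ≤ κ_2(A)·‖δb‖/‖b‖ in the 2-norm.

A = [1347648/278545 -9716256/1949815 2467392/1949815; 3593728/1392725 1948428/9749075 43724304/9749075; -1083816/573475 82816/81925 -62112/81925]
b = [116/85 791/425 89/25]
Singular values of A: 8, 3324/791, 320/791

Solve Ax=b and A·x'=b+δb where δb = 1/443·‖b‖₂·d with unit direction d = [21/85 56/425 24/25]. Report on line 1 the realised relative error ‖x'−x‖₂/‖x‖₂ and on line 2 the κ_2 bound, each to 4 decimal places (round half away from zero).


largest singular value 8, smallest 320/791
κ = σ_max/σ_min = 8/(320/791) = 19.7750
κ_2(A)·‖δb‖/‖b‖ = 0.0446
solve Ax = b  →  x = [-6.7284 -5.6541 4.5380]
‖b‖ = 4.2426, ‖x‖ = 9.8912
Δx = A⁻¹·δb where δb = 1/443·4.2426·d; ‖Δx‖ = 0.0237
relative error = 0.0024
so the bound overstates the realised error by a factor of ≈ 18.6509 (computed from the unrounded values)

0.0024
0.0446


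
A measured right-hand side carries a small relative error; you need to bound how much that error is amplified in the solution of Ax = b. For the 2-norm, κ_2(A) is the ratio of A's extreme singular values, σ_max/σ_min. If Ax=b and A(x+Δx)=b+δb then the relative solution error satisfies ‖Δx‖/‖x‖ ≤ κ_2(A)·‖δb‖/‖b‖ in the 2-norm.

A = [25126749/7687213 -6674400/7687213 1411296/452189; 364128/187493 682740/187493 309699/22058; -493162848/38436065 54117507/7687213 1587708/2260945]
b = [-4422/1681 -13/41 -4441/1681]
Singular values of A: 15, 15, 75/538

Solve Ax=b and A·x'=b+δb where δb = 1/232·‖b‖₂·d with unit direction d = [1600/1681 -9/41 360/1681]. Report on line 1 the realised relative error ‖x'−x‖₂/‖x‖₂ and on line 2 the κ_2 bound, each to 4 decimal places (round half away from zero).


σ_max = 15, σ_min = 75/538
κ_2(A) = 15 / (75/538) = 107.6000
κ_2(A)·‖δb‖/‖b‖ = 0.4638
solve Ax = b  →  x = [9.8308 18.1495 -6.0896]
‖b‖ = 3.7417, ‖x‖ = 21.5205
with δb = [0.0154 -0.0035 0.0035], A·Δx = δb → ‖Δx‖ = 0.1157
dividing the unrounded norms, ‖Δx‖/‖x‖ = 0.0054
realised/bound (from unrounded values) ≈ 0.0116

0.0054
0.4638


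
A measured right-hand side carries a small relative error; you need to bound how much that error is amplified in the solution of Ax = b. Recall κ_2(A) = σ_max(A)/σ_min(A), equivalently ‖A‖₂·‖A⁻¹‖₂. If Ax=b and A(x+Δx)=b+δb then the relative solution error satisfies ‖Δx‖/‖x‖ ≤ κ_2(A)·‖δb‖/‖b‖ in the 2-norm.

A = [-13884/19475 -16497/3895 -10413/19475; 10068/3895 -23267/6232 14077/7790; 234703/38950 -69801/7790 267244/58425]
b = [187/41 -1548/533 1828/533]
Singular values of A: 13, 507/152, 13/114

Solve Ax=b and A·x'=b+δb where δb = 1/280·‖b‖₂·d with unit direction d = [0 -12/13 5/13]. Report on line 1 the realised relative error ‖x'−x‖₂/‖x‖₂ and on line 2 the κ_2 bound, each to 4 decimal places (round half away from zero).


largest singular value 13, smallest 13/114
κ = σ_max/σ_min = 13/(13/114) = 114.0000
κ_2(A)·‖δb‖/‖b‖ = 0.4071
solve Ax = b  →  x = [-21.7029 -0.9041 27.5690]
‖b‖₂ = 6.4031 and ‖x‖₂ = 35.0982
Δx = A⁻¹·δb where δb = 1/280·6.4031·d; ‖Δx‖ = 0.2005
dividing the unrounded norms, ‖Δx‖/‖x‖ = 0.0057
so the bound overstates the realised error by a factor of ≈ 71.2584 (computed from the unrounded values)

0.0057
0.4071


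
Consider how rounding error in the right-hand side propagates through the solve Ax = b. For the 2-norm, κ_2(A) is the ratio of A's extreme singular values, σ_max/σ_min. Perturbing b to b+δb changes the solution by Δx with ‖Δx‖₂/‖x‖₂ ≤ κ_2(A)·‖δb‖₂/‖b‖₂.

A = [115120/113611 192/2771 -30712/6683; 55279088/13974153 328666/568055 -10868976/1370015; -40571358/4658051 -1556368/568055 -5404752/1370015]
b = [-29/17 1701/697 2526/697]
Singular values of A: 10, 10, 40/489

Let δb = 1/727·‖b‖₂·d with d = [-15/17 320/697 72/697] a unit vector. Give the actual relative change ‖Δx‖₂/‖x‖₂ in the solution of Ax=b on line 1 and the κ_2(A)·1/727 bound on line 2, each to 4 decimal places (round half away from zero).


largest singular value 10, smallest 40/489
κ = σ_max/σ_min = 10/(40/489) = 122.2500
bound on ‖Δx‖/‖x‖: κ·ε = 122.2500·1/727 = 0.1682
solve Ax = b  →  x = [9.7815 -35.2920 1.9958]
‖b‖ = 4.6904, ‖x‖ = 36.6768
δb = ε·‖b‖·d = [-0.0057 0.0030 0.0007]; solving A·Δx = δb gives ‖Δx‖ = 0.0789
realised ‖Δx‖/‖x‖ = 0.0022
so the bound overstates the realised error by a factor of ≈ 78.1951 (computed from the unrounded values)

0.0022
0.1682


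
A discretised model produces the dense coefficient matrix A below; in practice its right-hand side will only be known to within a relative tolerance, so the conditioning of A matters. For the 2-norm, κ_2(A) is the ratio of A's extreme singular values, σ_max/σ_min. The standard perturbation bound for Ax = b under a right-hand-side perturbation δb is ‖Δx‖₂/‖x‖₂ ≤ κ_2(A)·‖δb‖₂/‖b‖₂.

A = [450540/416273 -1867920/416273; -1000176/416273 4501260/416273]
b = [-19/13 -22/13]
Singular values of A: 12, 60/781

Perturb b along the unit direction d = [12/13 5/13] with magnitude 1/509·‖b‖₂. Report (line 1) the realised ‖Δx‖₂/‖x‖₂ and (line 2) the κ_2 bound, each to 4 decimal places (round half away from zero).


from the listed singular values, σ₁ = 12, σ_n = 60/781
κ = σ_max/σ_min = 12/(60/781) = 156.2000
bound on ‖Δx‖/‖x‖: κ·ε = 156.2000·1/509 = 0.3069
solve Ax = b  →  x = [-25.3801 -5.7959]
2-norm of b is 2.2361; of x, 26.0335
with δb = [0.0041 0.0017], A·Δx = δb → ‖Δx‖ = 0.0572
dividing the unrounded norms, ‖Δx‖/‖x‖ = 0.0022
so the bound overstates the realised error by a factor of ≈ 139.7102 (computed from the unrounded values)

0.0022
0.3069


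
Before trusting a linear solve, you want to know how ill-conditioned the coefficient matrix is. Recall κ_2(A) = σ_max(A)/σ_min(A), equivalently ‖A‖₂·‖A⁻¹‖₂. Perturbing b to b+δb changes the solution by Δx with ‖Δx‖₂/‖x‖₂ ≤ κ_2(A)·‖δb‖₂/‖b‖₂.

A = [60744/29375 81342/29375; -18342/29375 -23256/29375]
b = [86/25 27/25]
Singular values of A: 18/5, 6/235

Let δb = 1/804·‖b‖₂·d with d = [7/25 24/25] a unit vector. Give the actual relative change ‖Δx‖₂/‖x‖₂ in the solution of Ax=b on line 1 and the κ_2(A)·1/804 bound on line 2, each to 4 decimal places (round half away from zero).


from the listed singular values, σ₁ = 18/5, σ_n = 6/235
κ = σ_max/σ_min = (18/5)/(6/235) = 141.0000
perturbation bound = 141.0000·1/804 = 0.1754
solve Ax = b  →  x = [-62.1667 47.6667]
‖b‖₂ = 3.6056 and ‖x‖₂ = 78.3378
re-solving with b+δb shifts x by Δx of norm 0.1756
relative error = 0.0022
realised/bound (from unrounded values) ≈ 0.0128

0.0022
0.1754


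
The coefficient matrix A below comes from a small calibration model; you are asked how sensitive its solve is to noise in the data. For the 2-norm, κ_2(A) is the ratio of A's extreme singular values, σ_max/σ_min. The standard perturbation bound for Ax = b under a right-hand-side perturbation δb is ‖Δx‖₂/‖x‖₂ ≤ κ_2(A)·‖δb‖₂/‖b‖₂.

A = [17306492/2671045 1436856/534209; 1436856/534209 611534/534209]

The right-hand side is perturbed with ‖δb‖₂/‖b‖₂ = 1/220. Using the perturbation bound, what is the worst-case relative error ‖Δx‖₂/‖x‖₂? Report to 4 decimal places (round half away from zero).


1.4368

M = AᵀA = [2077683695056/42215866225 173138274288/8443173245; 173138274288/8443173245 14429165668/1688634649]. tr(M)=14428478324/249798025, det(M)=8340544/249798025
λ_max, λ_min = (14428478324/249798025 ± √208172652940463346576/62399053293900625)/2 = 1444/25, 5776/9991921
so κ_2 = √((1444/25) / (5776/9991921)) = 316.1000
bound on ‖Δx‖/‖x‖: κ·ε = 316.1000·1/220 = 1.4368


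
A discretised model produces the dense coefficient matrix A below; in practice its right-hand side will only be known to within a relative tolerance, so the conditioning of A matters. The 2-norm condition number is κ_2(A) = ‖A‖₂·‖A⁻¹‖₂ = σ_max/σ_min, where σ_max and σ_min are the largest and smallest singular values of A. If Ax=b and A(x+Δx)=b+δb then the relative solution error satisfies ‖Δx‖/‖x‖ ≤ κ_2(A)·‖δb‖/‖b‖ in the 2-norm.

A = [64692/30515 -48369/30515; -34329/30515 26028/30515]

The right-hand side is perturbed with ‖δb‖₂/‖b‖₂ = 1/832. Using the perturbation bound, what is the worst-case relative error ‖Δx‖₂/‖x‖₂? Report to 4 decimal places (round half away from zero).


form AᵀA = [3711789/644405 -2783808/644405; -2783808/644405 2087901/644405] with trace 1159938/128881 and determinant 81/128881
solving λ² − 1159938/128881·λ + 81/128881 = 0 gives λ = 9, 9/128881
κ = σ_max/σ_min = 3/(3/359) = 359.0000
κ_2(A)·‖δb‖/‖b‖ = 0.4315

0.4315


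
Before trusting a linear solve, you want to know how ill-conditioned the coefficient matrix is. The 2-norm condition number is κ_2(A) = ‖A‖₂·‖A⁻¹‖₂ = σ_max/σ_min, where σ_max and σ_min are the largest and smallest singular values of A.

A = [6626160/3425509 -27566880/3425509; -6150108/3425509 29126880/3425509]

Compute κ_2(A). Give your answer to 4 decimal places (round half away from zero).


72.0250

form AᵀA = [97181717904/13952570641 -430197402240/13952570641; -430197402240/13952570641 1912375756800/13952570641] with trace 1195453584/8300161 and determinant 33177600/8300161
λ_max, λ_min = (1195453584/8300161 ± √1428007753812070656/68892672625921)/2 = 144, 230400/8300161
σ_max=√144=12, σ_min=√(230400/8300161)=(480/2881) → κ = 72.0250


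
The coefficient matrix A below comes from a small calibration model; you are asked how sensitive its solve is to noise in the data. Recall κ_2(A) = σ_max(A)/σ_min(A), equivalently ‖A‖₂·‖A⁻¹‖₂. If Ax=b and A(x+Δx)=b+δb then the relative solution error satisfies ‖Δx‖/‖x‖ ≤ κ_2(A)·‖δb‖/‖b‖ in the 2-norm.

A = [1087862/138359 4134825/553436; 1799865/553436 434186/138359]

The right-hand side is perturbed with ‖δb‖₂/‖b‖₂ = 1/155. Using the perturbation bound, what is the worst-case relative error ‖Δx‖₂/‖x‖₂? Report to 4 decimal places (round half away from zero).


form AᵀA = [131210732041/1812375184 7810052040/113273449; 7810052040/113273449 119012174569/1812375184] with trace 148765105/1077512 and determinant 4879681/34480384
eigenvalues of AᵀA: λ = (tr ± √(tr²−4·det))/2 = 2209/16, 2209/2155024
κ_2(A) = √(λ_max/λ_min) = √((2209/16) / (2209/2155024)) = 367.0000
perturbation bound = 367.0000·1/155 = 2.3677

2.3677


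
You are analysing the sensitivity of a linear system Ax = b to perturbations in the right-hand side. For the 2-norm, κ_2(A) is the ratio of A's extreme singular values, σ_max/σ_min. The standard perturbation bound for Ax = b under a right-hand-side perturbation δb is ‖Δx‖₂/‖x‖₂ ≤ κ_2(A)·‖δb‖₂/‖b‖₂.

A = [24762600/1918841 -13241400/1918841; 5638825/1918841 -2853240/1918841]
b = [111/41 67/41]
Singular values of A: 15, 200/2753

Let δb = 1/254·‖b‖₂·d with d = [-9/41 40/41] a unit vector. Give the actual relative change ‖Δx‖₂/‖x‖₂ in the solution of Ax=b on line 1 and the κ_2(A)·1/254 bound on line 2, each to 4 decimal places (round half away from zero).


σ_max = 15, σ_min = 200/2753
κ = σ_max/σ_min = 15/(200/2753) = 206.4750
κ_2(A)·‖δb‖/‖b‖ = 0.8129
solve Ax = b  →  x = [6.6541 12.0515]
2-norm of b is 3.1623; of x, 13.7665
with δb = [-0.0027 0.0121], A·Δx = δb → ‖Δx‖ = 0.1714
relative error = 0.0124
tightness: 0.0124 against a bound of 0.8129 (unrounded ratio ≈ 0.0153)

0.0124
0.8129


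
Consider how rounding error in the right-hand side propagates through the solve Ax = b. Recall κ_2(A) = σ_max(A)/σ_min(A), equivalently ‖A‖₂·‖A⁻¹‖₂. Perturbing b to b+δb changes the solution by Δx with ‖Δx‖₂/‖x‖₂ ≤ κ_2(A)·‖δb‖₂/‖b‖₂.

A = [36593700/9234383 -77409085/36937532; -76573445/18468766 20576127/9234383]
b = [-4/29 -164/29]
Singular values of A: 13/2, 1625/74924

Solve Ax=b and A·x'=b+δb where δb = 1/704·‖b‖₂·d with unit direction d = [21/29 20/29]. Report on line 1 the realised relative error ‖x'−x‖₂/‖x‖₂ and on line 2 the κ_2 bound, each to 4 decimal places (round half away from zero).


from the listed singular values, σ₁ = 13/2, σ_n = 1625/74924
condition number: (13/2) ÷ (1625/74924) = 299.6960
κ_2(A)·‖δb‖/‖b‖ = 0.4257
solve Ax = b  →  x = [-86.2468 -163.0205]
‖b‖ = 5.6569, ‖x‖ = 184.4293
δb = ε·‖b‖·d = [0.0058 0.0055]; solving A·Δx = δb gives ‖Δx‖ = 0.3705
realised ‖Δx‖/‖x‖ = 0.0020
so the bound overstates the realised error by a factor of ≈ 211.9183 (computed from the unrounded values)

0.0020
0.4257


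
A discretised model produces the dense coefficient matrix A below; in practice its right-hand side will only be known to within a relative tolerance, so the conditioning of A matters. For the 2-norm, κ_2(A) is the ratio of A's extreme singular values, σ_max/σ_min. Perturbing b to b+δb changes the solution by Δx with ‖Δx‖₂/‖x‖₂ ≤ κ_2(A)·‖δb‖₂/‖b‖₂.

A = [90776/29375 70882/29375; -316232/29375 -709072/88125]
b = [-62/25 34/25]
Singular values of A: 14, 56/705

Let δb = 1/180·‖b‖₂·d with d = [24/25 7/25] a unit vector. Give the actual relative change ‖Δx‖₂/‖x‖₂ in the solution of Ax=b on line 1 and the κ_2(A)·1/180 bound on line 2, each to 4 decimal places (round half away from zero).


σ_max = 14, σ_min = 56/705
condition number: 14 ÷ (56/705) = 176.2500
worst-case relative error ≤ 176.2500 × 1/180 = 0.9792
solve Ax = b  →  x = [14.9929 -20.2286]
‖b‖ = 2.8284, ‖x‖ = 25.1790
Δx = A⁻¹·δb where δb = 1/180·2.8284·d; ‖Δx‖ = 0.1978
realised ‖Δx‖/‖x‖ = 0.0079
so the bound overstates the realised error by a factor of ≈ 124.6296 (computed from the unrounded values)

0.0079
0.9792


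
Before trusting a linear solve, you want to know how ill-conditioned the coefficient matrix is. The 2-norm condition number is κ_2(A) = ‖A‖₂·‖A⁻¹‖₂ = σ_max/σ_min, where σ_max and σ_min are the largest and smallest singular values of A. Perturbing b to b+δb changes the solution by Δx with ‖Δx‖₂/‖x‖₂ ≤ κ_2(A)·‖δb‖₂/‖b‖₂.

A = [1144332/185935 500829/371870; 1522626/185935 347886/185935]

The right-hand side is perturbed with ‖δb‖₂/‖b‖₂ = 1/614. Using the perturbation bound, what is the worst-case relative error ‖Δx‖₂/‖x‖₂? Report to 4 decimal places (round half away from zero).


M = AᵀA = [145115426484/1382872969 32650303770/1382872969; 32650303770/1382872969 29397134529/5531491876]. tr(M)=362795265/3290596, det(M)=194481/822649
eigenvalues of AᵀA: λ = (tr ± √(tr²−4·det))/2 = 441/4, 1764/822649
so κ_2 = √((441/4) / (1764/822649)) = 226.7500
bound on ‖Δx‖/‖x‖: κ·ε = 226.7500·1/614 = 0.3693

0.3693


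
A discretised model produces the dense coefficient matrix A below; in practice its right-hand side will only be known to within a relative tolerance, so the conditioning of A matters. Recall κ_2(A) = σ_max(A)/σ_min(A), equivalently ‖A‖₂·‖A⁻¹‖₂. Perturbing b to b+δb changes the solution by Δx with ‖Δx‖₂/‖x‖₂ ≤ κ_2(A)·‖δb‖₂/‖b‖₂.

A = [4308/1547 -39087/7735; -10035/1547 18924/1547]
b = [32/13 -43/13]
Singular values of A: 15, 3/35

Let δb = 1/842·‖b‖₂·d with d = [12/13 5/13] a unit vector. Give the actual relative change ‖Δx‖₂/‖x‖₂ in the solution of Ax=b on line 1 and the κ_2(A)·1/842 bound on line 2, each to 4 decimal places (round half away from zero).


0.0049
0.2078

from the listed singular values, σ₁ = 15, σ_n = 3/35
κ = σ_max/σ_min = 15/(3/35) = 175.0000
κ_2(A)·‖δb‖/‖b‖ = 0.2078
solve Ax = b  →  x = [10.4196 5.2549]
‖b‖ = 4.1231, ‖x‖ = 11.6697
δb = ε·‖b‖·d = [0.0045 0.0019]; solving A·Δx = δb gives ‖Δx‖ = 0.0571
dividing the unrounded norms, ‖Δx‖/‖x‖ = 0.0049
realised/bound (from unrounded values) ≈ 0.0236


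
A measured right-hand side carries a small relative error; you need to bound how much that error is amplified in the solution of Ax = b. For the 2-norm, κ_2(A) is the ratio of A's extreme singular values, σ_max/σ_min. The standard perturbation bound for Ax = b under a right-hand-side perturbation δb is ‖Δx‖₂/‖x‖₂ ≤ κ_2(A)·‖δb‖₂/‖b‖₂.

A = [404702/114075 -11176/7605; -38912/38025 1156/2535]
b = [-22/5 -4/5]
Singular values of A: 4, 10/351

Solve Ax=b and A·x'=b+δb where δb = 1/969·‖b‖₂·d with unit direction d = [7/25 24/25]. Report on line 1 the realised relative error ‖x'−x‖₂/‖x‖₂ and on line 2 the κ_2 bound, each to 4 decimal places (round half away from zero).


0.0023
0.1449

largest singular value 4, smallest 10/351
condition number: 4 ÷ (10/351) = 140.4000
κ_2(A)·‖δb‖/‖b‖ = 0.1449
solve Ax = b  →  x = [-27.9231 -64.4154]
2-norm of b is 4.4721; of x, 70.2071
δb = ε·‖b‖·d = [0.0013 0.0044]; solving A·Δx = δb gives ‖Δx‖ = 0.1620
relative error = 0.0023
tightness: 0.0023 against a bound of 0.1449 (unrounded ratio ≈ 0.0159)
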